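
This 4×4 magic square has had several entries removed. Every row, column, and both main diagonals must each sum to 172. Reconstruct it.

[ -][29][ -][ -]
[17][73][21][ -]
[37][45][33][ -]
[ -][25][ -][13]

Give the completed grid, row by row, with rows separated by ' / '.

Using row 2: 17 + 73 + 21 + ? → (2,4) = 172 − 111 = 61.
From row 3, 172 − (37 + 45 + 33) gives (3,4) = 57.
Column 4: 61 + 57 + 13 + ? = 172, so (1,4) = 41.
From main diagonal, 172 − (73 + 33 + 13) gives (1,1) = 53.
The remaining cell in anti-diagonal is (4,1) = 172 − 107 = 65.
From row 1, 172 − (53 + 29 + 41) gives (1,3) = 49.
Row 4 must total 172; the given cells sum to 103, so (4,3) = 69.

53 29 49 41 / 17 73 21 61 / 37 45 33 57 / 65 25 69 13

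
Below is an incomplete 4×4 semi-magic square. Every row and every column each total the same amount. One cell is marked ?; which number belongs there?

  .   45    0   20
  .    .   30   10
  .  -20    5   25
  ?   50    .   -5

-10

Column 4 is complete and sums to 50; that is the magic constant.
From row 1, 50 − (45 + 0 + 20) gives (1,1) = -15.
The remaining cell in row 3 is (3,1) = 50 − 10 = 40.
The remaining cell in column 2 is (2,2) = 50 − 75 = -25.
Using column 3: 0 + 30 + 5 + ? → (4,3) = 50 − 35 = 15.
From row 2, 50 − (-25 + 30 + 10) gives (2,1) = 35.
The remaining cell in row 4 is (4,1) = 50 − 60 = -10.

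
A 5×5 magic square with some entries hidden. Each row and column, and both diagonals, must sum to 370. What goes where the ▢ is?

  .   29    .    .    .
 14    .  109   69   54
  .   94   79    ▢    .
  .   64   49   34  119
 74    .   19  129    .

39

Row 2: 14 + 109 + 69 + 54 + ? = 370, so (2,2) = 124.
Row 4 must total 370; the given cells sum to 266, so (4,1) = 104.
From column 2, 370 − (29 + 124 + 94 + 64) gives (5,2) = 59.
From column 3, 370 − (109 + 79 + 49 + 19) gives (1,3) = 114.
Anti-diagonal needs 370; the known cells sum to 286, so (1,5) = 84.
From row 5, 370 − (74 + 59 + 19 + 129) gives (5,5) = 89.
From column 5, 370 − (84 + 54 + 119 + 89) gives (3,5) = 24.
From main diagonal, 370 − (124 + 79 + 34 + 89) gives (1,1) = 44.
Using row 1: 44 + 29 + 114 + 84 + ? → (1,4) = 370 − 271 = 99.
From column 1, 370 − (44 + 14 + 104 + 74) gives (3,1) = 134.
Column 4 needs 370; the known cells sum to 331, so (3,4) = 39.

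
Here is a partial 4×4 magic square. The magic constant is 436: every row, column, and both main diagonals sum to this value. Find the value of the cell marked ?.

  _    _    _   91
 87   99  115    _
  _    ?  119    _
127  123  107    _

103

From row 2, 436 − (87 + 99 + 115) gives (2,4) = 135.
Row 4 must total 436; the given cells sum to 357, so (4,4) = 79.
Column 3 needs 436; the known cells sum to 341, so (1,3) = 95.
Column 4 needs 436; the known cells sum to 305, so (3,4) = 131.
Main diagonal needs 436; the known cells sum to 297, so (1,1) = 139.
Anti-diagonal: 91 + 115 + 127 + ? = 436, so (3,2) = 103.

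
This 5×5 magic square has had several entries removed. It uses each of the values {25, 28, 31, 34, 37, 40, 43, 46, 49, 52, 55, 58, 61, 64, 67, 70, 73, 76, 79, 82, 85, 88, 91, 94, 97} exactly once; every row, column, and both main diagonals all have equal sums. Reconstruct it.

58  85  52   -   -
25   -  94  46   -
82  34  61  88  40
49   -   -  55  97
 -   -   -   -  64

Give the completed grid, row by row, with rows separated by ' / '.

58 85 52 79 31 / 25 67 94 46 73 / 82 34 61 88 40 / 49 76 28 55 97 / 91 43 70 37 64

The 25 entries sum to 1525, so each line sums to 1525/5 = 305.
Using column 1: 58 + 25 + 82 + 49 + ? → (5,1) = 305 − 214 = 91.
Main diagonal: 58 + 61 + 55 + 64 + ? = 305, so (2,2) = 67.
The remaining cell in row 2 is (2,5) = 305 − 232 = 73.
Using column 5: 73 + 40 + 97 + 64 + ? → (1,5) = 305 − 274 = 31.
From anti-diagonal, 305 − (31 + 46 + 61 + 91) gives (4,2) = 76.
Row 1 needs 305; the known cells sum to 226, so (1,4) = 79.
The remaining cell in row 4 is (4,3) = 305 − 277 = 28.
Column 2: 85 + 67 + 34 + 76 + ? = 305, so (5,2) = 43.
The remaining cell in column 3 is (5,3) = 305 − 235 = 70.
The remaining cell in column 4 is (5,4) = 305 − 268 = 37.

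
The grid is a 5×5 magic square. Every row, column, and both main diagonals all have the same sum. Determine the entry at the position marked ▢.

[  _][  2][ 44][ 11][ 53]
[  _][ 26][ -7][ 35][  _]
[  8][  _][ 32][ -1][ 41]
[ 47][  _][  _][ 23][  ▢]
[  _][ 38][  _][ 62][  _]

-10

Column 4 is complete and sums to 130; that is the magic constant.
Row 1 needs 130; the known cells sum to 110, so (1,1) = 20.
Row 3: 8 + 32 + (-1) + 41 + ? = 130, so (3,2) = 50.
Column 2 needs 130; the known cells sum to 116, so (4,2) = 14.
Main diagonal needs 130; the known cells sum to 101, so (5,5) = 29.
Anti-diagonal needs 130; the known cells sum to 134, so (5,1) = -4.
Row 5 needs 130; the known cells sum to 125, so (5,3) = 5.
From column 1, 130 − (20 + 8 + 47 + (-4)) gives (2,1) = 59.
Column 3 must total 130; the given cells sum to 74, so (4,3) = 56.
Using row 2: 59 + 26 + (-7) + 35 + ? → (2,5) = 130 − 113 = 17.
From row 4, 130 − (47 + 14 + 56 + 23) gives (4,5) = -10.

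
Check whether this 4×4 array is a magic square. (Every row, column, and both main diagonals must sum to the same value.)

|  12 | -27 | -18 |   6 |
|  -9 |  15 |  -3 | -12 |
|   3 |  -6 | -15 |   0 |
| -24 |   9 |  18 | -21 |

No — row 2 sums to -9 but row 4 sums to -18.

Row 1: 12 + (-27) + (-18) + 6 = -27.
Row 2: -9 + 15 + (-3) + (-12) = -9.
Row 3: 3 + (-6) + (-15) + 0 = -18.
Row 4: -24 + 9 + 18 + (-21) = -18.
Column 1: 12 + (-9) + 3 + (-24) = -18.
Column 2: -27 + 15 + (-6) + 9 = -9.
Column 3: -18 + (-3) + (-15) + 18 = -18.
Column 4: 6 + (-12) + 0 + (-21) = -27.
Main diagonal: 12 + 15 + (-15) + (-21) = -9.
Anti-diagonal: 6 + (-3) + (-6) + (-24) = -27.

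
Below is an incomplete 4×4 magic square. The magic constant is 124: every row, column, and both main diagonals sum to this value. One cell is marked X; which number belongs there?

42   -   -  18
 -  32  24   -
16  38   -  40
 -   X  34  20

26

The remaining cell in row 3 is (3,3) = 124 − 94 = 30.
Column 3: 24 + 30 + 34 + ? = 124, so (1,3) = 36.
The remaining cell in column 4 is (2,4) = 124 − 78 = 46.
From anti-diagonal, 124 − (18 + 24 + 38) gives (4,1) = 44.
Using row 1: 42 + 36 + 18 + ? → (1,2) = 124 − 96 = 28.
Row 2: 32 + 24 + 46 + ? = 124, so (2,1) = 22.
Row 4 must total 124; the given cells sum to 98, so (4,2) = 26.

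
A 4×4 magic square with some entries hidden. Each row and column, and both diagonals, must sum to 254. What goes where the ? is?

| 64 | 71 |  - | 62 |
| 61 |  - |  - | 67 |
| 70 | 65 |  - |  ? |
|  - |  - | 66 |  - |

56

From row 1, 254 − (64 + 71 + 62) gives (1,3) = 57.
The remaining cell in column 1 is (4,1) = 254 − 195 = 59.
Using anti-diagonal: 62 + 65 + 59 + ? → (2,3) = 254 − 186 = 68.
Row 2: 61 + 68 + 67 + ? = 254, so (2,2) = 58.
From column 2, 254 − (71 + 58 + 65) gives (4,2) = 60.
The remaining cell in column 3 is (3,3) = 254 − 191 = 63.
The remaining cell in main diagonal is (4,4) = 254 − 185 = 69.
Row 3: 70 + 65 + 63 + ? = 254, so (3,4) = 56.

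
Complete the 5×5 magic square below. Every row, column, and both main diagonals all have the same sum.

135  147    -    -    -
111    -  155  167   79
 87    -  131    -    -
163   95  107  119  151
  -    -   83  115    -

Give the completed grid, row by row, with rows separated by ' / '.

135 147 159 91 103 / 111 123 155 167 79 / 87 99 131 143 175 / 163 95 107 119 151 / 139 171 83 115 127

Row 4 is already complete: 163 + 95 + 107 + 119 + 151 = 635, so that is the magic constant.
Row 2: 111 + 155 + 167 + 79 + ? = 635, so (2,2) = 123.
Column 1 must total 635; the given cells sum to 496, so (5,1) = 139.
The remaining cell in column 3 is (1,3) = 635 − 476 = 159.
Main diagonal must total 635; the given cells sum to 508, so (5,5) = 127.
Using anti-diagonal: 167 + 131 + 95 + 139 + ? → (1,5) = 635 − 532 = 103.
Row 1: 135 + 147 + 159 + 103 + ? = 635, so (1,4) = 91.
The remaining cell in row 5 is (5,2) = 635 − 464 = 171.
From column 2, 635 − (147 + 123 + 95 + 171) gives (3,2) = 99.
From column 4, 635 − (91 + 167 + 119 + 115) gives (3,4) = 143.
From column 5, 635 − (103 + 79 + 151 + 127) gives (3,5) = 175.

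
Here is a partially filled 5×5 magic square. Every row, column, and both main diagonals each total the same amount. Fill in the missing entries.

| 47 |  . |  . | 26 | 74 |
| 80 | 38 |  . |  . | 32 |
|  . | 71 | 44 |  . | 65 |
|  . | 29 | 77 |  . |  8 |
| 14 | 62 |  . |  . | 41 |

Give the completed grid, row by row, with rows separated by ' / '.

Column 5 is already complete: 74 + 32 + 65 + 8 + 41 = 220, so that is the magic constant.
From column 2, 220 − (38 + 71 + 29 + 62) gives (1,2) = 20.
From main diagonal, 220 − (47 + 38 + 44 + 41) gives (4,4) = 50.
The remaining cell in anti-diagonal is (2,4) = 220 − 161 = 59.
The remaining cell in row 1 is (1,3) = 220 − 167 = 53.
Row 2: 80 + 38 + 59 + 32 + ? = 220, so (2,3) = 11.
From row 4, 220 − (29 + 77 + 50 + 8) gives (4,1) = 56.
Column 1: 47 + 80 + 56 + 14 + ? = 220, so (3,1) = 23.
Using column 3: 53 + 11 + 44 + 77 + ? → (5,3) = 220 − 185 = 35.
Row 3 must total 220; the given cells sum to 203, so (3,4) = 17.
From row 5, 220 − (14 + 62 + 35 + 41) gives (5,4) = 68.

47 20 53 26 74 / 80 38 11 59 32 / 23 71 44 17 65 / 56 29 77 50 8 / 14 62 35 68 41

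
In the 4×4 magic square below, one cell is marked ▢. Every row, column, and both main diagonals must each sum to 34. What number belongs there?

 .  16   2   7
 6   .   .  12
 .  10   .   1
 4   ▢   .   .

5

Using row 1: 16 + 2 + 7 + ? → (1,1) = 34 − 25 = 9.
From column 1, 34 − (9 + 6 + 4) gives (3,1) = 15.
Column 4 needs 34; the known cells sum to 20, so (4,4) = 14.
Anti-diagonal must total 34; the given cells sum to 21, so (2,3) = 13.
Row 2 needs 34; the known cells sum to 31, so (2,2) = 3.
From row 3, 34 − (15 + 10 + 1) gives (3,3) = 8.
Column 2 needs 34; the known cells sum to 29, so (4,2) = 5.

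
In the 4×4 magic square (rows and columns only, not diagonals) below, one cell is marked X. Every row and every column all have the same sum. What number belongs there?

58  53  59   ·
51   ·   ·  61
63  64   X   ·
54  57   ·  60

Column 1 is complete and sums to 226; that is the magic constant.
Row 1: 58 + 53 + 59 + ? = 226, so (1,4) = 56.
Row 4 needs 226; the known cells sum to 171, so (4,3) = 55.
The remaining cell in column 2 is (2,2) = 226 − 174 = 52.
From column 4, 226 − (56 + 61 + 60) gives (3,4) = 49.
Row 2 needs 226; the known cells sum to 164, so (2,3) = 62.
Using row 3: 63 + 64 + 49 + ? → (3,3) = 226 − 176 = 50.

50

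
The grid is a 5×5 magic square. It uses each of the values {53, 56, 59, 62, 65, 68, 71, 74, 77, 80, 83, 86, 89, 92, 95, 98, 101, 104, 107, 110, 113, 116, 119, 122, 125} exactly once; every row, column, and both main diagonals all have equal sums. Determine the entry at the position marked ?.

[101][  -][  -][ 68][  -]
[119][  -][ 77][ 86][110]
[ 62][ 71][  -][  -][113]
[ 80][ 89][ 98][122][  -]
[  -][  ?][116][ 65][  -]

The 25 entries sum to 2225, so each line sums to 2225/5 = 445.
The remaining cell in row 2 is (2,2) = 445 − 392 = 53.
Row 4 must total 445; the given cells sum to 389, so (4,5) = 56.
Using column 1: 101 + 119 + 62 + 80 + ? → (5,1) = 445 − 362 = 83.
Using column 4: 68 + 86 + 122 + 65 + ? → (3,4) = 445 − 341 = 104.
Row 3 needs 445; the known cells sum to 350, so (3,3) = 95.
From column 3, 445 − (77 + 95 + 98 + 116) gives (1,3) = 59.
From main diagonal, 445 − (101 + 53 + 95 + 122) gives (5,5) = 74.
Anti-diagonal needs 445; the known cells sum to 353, so (1,5) = 92.
Using row 1: 101 + 59 + 68 + 92 + ? → (1,2) = 445 − 320 = 125.
Row 5 must total 445; the given cells sum to 338, so (5,2) = 107.

107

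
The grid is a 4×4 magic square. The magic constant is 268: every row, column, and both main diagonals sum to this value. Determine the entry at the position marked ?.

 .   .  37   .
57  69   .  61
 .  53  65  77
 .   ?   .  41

The remaining cell in row 2 is (2,3) = 268 − 187 = 81.
Using row 3: 53 + 65 + 77 + ? → (3,1) = 268 − 195 = 73.
Using column 3: 37 + 81 + 65 + ? → (4,3) = 268 − 183 = 85.
Using column 4: 61 + 77 + 41 + ? → (1,4) = 268 − 179 = 89.
From main diagonal, 268 − (69 + 65 + 41) gives (1,1) = 93.
From anti-diagonal, 268 − (89 + 81 + 53) gives (4,1) = 45.
The remaining cell in row 1 is (1,2) = 268 − 219 = 49.
Row 4 must total 268; the given cells sum to 171, so (4,2) = 97.

97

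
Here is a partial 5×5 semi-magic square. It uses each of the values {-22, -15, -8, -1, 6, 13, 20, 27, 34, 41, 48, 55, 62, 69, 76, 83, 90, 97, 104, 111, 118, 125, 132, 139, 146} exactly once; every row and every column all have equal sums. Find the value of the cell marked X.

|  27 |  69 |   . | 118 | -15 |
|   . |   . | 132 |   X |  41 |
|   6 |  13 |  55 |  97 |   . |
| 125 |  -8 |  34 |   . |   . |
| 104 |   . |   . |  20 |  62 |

-1

The 25 entries sum to 1550, so each line sums to 1550/5 = 310.
Using row 1: 27 + 69 + 118 + (-15) + ? → (1,3) = 310 − 199 = 111.
Using row 3: 6 + 13 + 55 + 97 + ? → (3,5) = 310 − 171 = 139.
Column 1 must total 310; the given cells sum to 262, so (2,1) = 48.
Column 3 needs 310; the known cells sum to 332, so (5,3) = -22.
Column 5 needs 310; the known cells sum to 227, so (4,5) = 83.
From row 4, 310 − (125 + (-8) + 34 + 83) gives (4,4) = 76.
Using row 5: 104 + (-22) + 20 + 62 + ? → (5,2) = 310 − 164 = 146.
Column 2 needs 310; the known cells sum to 220, so (2,2) = 90.
Using column 4: 118 + 97 + 76 + 20 + ? → (2,4) = 310 − 311 = -1.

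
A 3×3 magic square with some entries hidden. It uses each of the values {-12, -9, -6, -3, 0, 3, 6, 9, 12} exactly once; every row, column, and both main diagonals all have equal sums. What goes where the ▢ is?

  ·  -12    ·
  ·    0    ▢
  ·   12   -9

The 9 entries sum to 0, so each line sums to 0/3 = 0.
Row 3: 12 + (-9) + ? = 0, so (3,1) = -3.
Main diagonal must total 0; the given cells sum to -9, so (1,1) = 9.
Anti-diagonal must total 0; the given cells sum to -3, so (1,3) = 3.
Column 1 must total 0; the given cells sum to 6, so (2,1) = -6.
From column 3, 0 − (3 + (-9)) gives (2,3) = 6.

6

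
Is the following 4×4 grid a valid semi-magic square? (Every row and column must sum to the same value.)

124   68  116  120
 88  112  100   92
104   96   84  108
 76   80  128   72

No — column 1 sums to 392 but row 1 sums to 428.

Row 1: 124 + 68 + 116 + 120 = 428.
Row 2: 88 + 112 + 100 + 92 = 392.
Row 3: 104 + 96 + 84 + 108 = 392.
Row 4: 76 + 80 + 128 + 72 = 356.
Column 1: 124 + 88 + 104 + 76 = 392.
Column 2: 68 + 112 + 96 + 80 = 356.
Column 3: 116 + 100 + 84 + 128 = 428.
Column 4: 120 + 92 + 108 + 72 = 392.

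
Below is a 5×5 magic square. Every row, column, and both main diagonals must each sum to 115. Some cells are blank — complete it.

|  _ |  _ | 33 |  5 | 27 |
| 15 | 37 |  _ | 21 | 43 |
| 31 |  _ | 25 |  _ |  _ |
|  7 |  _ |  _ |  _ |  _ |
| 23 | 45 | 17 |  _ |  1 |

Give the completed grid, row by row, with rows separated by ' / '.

39 11 33 5 27 / 15 37 -1 21 43 / 31 3 25 47 9 / 7 19 41 13 35 / 23 45 17 29 1

From row 2, 115 − (15 + 37 + 21 + 43) gives (2,3) = -1.
Using row 5: 23 + 45 + 17 + 1 + ? → (5,4) = 115 − 86 = 29.
Column 1: 15 + 31 + 7 + 23 + ? = 115, so (1,1) = 39.
The remaining cell in column 3 is (4,3) = 115 − 74 = 41.
Main diagonal needs 115; the known cells sum to 102, so (4,4) = 13.
Anti-diagonal must total 115; the given cells sum to 96, so (4,2) = 19.
The remaining cell in row 1 is (1,2) = 115 − 104 = 11.
From row 4, 115 − (7 + 19 + 41 + 13) gives (4,5) = 35.
The remaining cell in column 2 is (3,2) = 115 − 112 = 3.
Column 4 needs 115; the known cells sum to 68, so (3,4) = 47.
The remaining cell in column 5 is (3,5) = 115 − 106 = 9.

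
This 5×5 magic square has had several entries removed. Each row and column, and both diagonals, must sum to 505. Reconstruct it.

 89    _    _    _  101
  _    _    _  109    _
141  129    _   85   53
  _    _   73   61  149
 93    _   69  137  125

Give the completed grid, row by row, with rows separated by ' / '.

89 57 145 113 101 / 65 133 121 109 77 / 141 129 97 85 53 / 117 105 73 61 149 / 93 81 69 137 125

The remaining cell in row 3 is (3,3) = 505 − 408 = 97.
Row 5 needs 505; the known cells sum to 424, so (5,2) = 81.
From column 4, 505 − (109 + 85 + 61 + 137) gives (1,4) = 113.
From column 5, 505 − (101 + 53 + 149 + 125) gives (2,5) = 77.
Main diagonal: 89 + 97 + 61 + 125 + ? = 505, so (2,2) = 133.
The remaining cell in anti-diagonal is (4,2) = 505 − 400 = 105.
Row 4 needs 505; the known cells sum to 388, so (4,1) = 117.
Column 1 needs 505; the known cells sum to 440, so (2,1) = 65.
Using column 2: 133 + 129 + 105 + 81 + ? → (1,2) = 505 − 448 = 57.
Row 1: 89 + 57 + 113 + 101 + ? = 505, so (1,3) = 145.
The remaining cell in row 2 is (2,3) = 505 − 384 = 121.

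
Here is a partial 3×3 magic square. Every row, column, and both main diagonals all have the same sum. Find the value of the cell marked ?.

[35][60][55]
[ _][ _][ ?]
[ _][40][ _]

30

Row 1 is complete and sums to 150; that is the magic constant.
From column 2, 150 − (60 + 40) gives (2,2) = 50.
The remaining cell in main diagonal is (3,3) = 150 − 85 = 65.
From anti-diagonal, 150 − (55 + 50) gives (3,1) = 45.
Using column 1: 35 + 45 + ? → (2,1) = 150 − 80 = 70.
Column 3 needs 150; the known cells sum to 120, so (2,3) = 30.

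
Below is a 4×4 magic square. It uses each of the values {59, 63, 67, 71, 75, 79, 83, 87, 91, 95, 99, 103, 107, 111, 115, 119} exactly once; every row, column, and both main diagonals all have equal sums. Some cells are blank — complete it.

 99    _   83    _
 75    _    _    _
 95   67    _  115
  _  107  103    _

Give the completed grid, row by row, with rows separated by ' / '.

The 16 entries sum to 1424, so each line sums to 1424/4 = 356.
From row 3, 356 − (95 + 67 + 115) gives (3,3) = 79.
The remaining cell in column 1 is (4,1) = 356 − 269 = 87.
Column 3 needs 356; the known cells sum to 265, so (2,3) = 91.
Using anti-diagonal: 91 + 67 + 87 + ? → (1,4) = 356 − 245 = 111.
Row 1 needs 356; the known cells sum to 293, so (1,2) = 63.
From row 4, 356 − (87 + 107 + 103) gives (4,4) = 59.
From column 2, 356 − (63 + 67 + 107) gives (2,2) = 119.
From column 4, 356 − (111 + 115 + 59) gives (2,4) = 71.

99 63 83 111 / 75 119 91 71 / 95 67 79 115 / 87 107 103 59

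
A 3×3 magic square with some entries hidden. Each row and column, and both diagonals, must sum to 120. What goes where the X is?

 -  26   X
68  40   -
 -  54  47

61

From row 2, 120 − (68 + 40) gives (2,3) = 12.
Row 3 must total 120; the given cells sum to 101, so (3,1) = 19.
The remaining cell in column 1 is (1,1) = 120 − 87 = 33.
The remaining cell in column 3 is (1,3) = 120 − 59 = 61.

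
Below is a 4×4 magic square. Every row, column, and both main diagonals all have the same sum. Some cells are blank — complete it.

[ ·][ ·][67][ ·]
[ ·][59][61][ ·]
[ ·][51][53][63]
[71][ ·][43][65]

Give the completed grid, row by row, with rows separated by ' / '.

Column 3 is already complete: 67 + 61 + 53 + 43 = 224, so that is the magic constant.
Row 3: 51 + 53 + 63 + ? = 224, so (3,1) = 57.
From row 4, 224 − (71 + 43 + 65) gives (4,2) = 45.
The remaining cell in column 2 is (1,2) = 224 − 155 = 69.
Main diagonal needs 224; the known cells sum to 177, so (1,1) = 47.
The remaining cell in anti-diagonal is (1,4) = 224 − 183 = 41.
Column 1 must total 224; the given cells sum to 175, so (2,1) = 49.
Column 4 must total 224; the given cells sum to 169, so (2,4) = 55.

47 69 67 41 / 49 59 61 55 / 57 51 53 63 / 71 45 43 65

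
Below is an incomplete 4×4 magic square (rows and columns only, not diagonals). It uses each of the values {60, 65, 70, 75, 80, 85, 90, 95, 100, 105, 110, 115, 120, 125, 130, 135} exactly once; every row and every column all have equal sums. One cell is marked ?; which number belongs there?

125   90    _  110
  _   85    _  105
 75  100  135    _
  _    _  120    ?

95

The 16 entries sum to 1560, so each line sums to 1560/4 = 390.
From row 1, 390 − (125 + 90 + 110) gives (1,3) = 65.
Row 3: 75 + 100 + 135 + ? = 390, so (3,4) = 80.
Column 2: 90 + 85 + 100 + ? = 390, so (4,2) = 115.
Using column 3: 65 + 135 + 120 + ? → (2,3) = 390 − 320 = 70.
Column 4 must total 390; the given cells sum to 295, so (4,4) = 95.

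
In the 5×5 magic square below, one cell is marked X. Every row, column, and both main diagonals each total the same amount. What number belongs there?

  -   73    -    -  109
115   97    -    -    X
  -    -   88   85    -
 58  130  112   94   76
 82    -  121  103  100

Row 4 is complete and sums to 470; that is the magic constant.
Row 5 needs 470; the known cells sum to 406, so (5,2) = 64.
Using column 2: 73 + 97 + 130 + 64 + ? → (3,2) = 470 − 364 = 106.
Using main diagonal: 97 + 88 + 94 + 100 + ? → (1,1) = 470 − 379 = 91.
Anti-diagonal must total 470; the given cells sum to 409, so (2,4) = 61.
Column 1: 91 + 115 + 58 + 82 + ? = 470, so (3,1) = 124.
The remaining cell in column 4 is (1,4) = 470 − 343 = 127.
Row 1: 91 + 73 + 127 + 109 + ? = 470, so (1,3) = 70.
Row 3 must total 470; the given cells sum to 403, so (3,5) = 67.
The remaining cell in column 3 is (2,3) = 470 − 391 = 79.
Column 5: 109 + 67 + 76 + 100 + ? = 470, so (2,5) = 118.

118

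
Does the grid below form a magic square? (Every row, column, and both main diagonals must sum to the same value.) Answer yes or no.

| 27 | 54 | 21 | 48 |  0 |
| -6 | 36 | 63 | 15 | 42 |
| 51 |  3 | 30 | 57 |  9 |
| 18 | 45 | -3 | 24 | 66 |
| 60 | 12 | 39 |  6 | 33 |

Yes

Row 1: 27 + 54 + 21 + 48 + 0 = 150.
Row 2: -6 + 36 + 63 + 15 + 42 = 150.
Row 3: 51 + 3 + 30 + 57 + 9 = 150.
Row 4: 18 + 45 + (-3) + 24 + 66 = 150.
Row 5: 60 + 12 + 39 + 6 + 33 = 150.
Column 1: 27 + (-6) + 51 + 18 + 60 = 150.
Column 2: 54 + 36 + 3 + 45 + 12 = 150.
Column 3: 21 + 63 + 30 + (-3) + 39 = 150.
Column 4: 48 + 15 + 57 + 24 + 6 = 150.
Column 5: 0 + 42 + 9 + 66 + 33 = 150.
Main diagonal: 27 + 36 + 30 + 24 + 33 = 150.
Anti-diagonal: 0 + 15 + 30 + 45 + 60 = 150.
All lines sum to 150.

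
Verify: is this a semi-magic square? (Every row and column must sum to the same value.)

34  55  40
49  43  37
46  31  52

Row 1: 34 + 55 + 40 = 129.
Row 2: 49 + 43 + 37 = 129.
Row 3: 46 + 31 + 52 = 129.
Column 1: 34 + 49 + 46 = 129.
Column 2: 55 + 43 + 31 = 129.
Column 3: 40 + 37 + 52 = 129.
All lines sum to 129.

Yes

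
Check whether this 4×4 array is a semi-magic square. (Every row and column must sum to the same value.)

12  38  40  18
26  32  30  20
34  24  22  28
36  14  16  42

Row 1: 12 + 38 + 40 + 18 = 108.
Row 2: 26 + 32 + 30 + 20 = 108.
Row 3: 34 + 24 + 22 + 28 = 108.
Row 4: 36 + 14 + 16 + 42 = 108.
Column 1: 12 + 26 + 34 + 36 = 108.
Column 2: 38 + 32 + 24 + 14 = 108.
Column 3: 40 + 30 + 22 + 16 = 108.
Column 4: 18 + 20 + 28 + 42 = 108.
All lines sum to 108.

Yes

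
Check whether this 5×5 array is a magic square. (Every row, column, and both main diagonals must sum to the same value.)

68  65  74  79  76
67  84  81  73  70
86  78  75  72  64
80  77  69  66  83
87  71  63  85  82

No — column 4 sums to 375 but column 1 sums to 388.

Row 1: 68 + 65 + 74 + 79 + 76 = 362.
Row 2: 67 + 84 + 81 + 73 + 70 = 375.
Row 3: 86 + 78 + 75 + 72 + 64 = 375.
Row 4: 80 + 77 + 69 + 66 + 83 = 375.
Row 5: 87 + 71 + 63 + 85 + 82 = 388.
Column 1: 68 + 67 + 86 + 80 + 87 = 388.
Column 2: 65 + 84 + 78 + 77 + 71 = 375.
Column 3: 74 + 81 + 75 + 69 + 63 = 362.
Column 4: 79 + 73 + 72 + 66 + 85 = 375.
Column 5: 76 + 70 + 64 + 83 + 82 = 375.
Main diagonal: 68 + 84 + 75 + 66 + 82 = 375.
Anti-diagonal: 76 + 73 + 75 + 77 + 87 = 388.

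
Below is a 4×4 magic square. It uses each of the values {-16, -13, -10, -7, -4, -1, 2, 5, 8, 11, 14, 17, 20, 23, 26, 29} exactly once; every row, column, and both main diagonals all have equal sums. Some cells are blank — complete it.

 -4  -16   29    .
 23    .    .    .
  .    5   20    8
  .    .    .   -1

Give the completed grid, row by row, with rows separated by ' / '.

-4 -16 29 17 / 23 11 -10 2 / -7 5 20 8 / 14 26 -13 -1

The 16 entries sum to 104, so each line sums to 104/4 = 26.
From row 1, 26 − (-4 + (-16) + 29) gives (1,4) = 17.
The remaining cell in row 3 is (3,1) = 26 − 33 = -7.
From column 1, 26 − (-4 + 23 + (-7)) gives (4,1) = 14.
Column 4 needs 26; the known cells sum to 24, so (2,4) = 2.
From main diagonal, 26 − (-4 + 20 + (-1)) gives (2,2) = 11.
Anti-diagonal must total 26; the given cells sum to 36, so (2,3) = -10.
Column 2: -16 + 11 + 5 + ? = 26, so (4,2) = 26.
Column 3: 29 + (-10) + 20 + ? = 26, so (4,3) = -13.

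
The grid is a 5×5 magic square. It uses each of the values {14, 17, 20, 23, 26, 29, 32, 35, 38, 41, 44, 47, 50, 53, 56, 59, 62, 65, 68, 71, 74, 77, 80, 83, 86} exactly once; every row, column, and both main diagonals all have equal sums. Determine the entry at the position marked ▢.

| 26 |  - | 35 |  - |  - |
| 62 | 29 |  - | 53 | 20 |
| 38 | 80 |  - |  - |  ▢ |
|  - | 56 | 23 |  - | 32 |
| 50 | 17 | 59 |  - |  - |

71

The 25 entries sum to 1250, so each line sums to 1250/5 = 250.
From row 2, 250 − (62 + 29 + 53 + 20) gives (2,3) = 86.
Column 1: 26 + 62 + 38 + 50 + ? = 250, so (4,1) = 74.
The remaining cell in column 2 is (1,2) = 250 − 182 = 68.
Using column 3: 35 + 86 + 23 + 59 + ? → (3,3) = 250 − 203 = 47.
Using anti-diagonal: 53 + 47 + 56 + 50 + ? → (1,5) = 250 − 206 = 44.
Using row 1: 26 + 68 + 35 + 44 + ? → (1,4) = 250 − 173 = 77.
From row 4, 250 − (74 + 56 + 23 + 32) gives (4,4) = 65.
Main diagonal: 26 + 29 + 47 + 65 + ? = 250, so (5,5) = 83.
The remaining cell in row 5 is (5,4) = 250 − 209 = 41.
Column 4 needs 250; the known cells sum to 236, so (3,4) = 14.
Column 5 must total 250; the given cells sum to 179, so (3,5) = 71.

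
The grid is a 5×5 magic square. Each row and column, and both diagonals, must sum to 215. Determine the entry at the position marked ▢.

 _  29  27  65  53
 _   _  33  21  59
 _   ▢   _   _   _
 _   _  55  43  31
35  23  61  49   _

51

From row 1, 215 − (29 + 27 + 65 + 53) gives (1,1) = 41.
Row 5 must total 215; the given cells sum to 168, so (5,5) = 47.
Column 3 must total 215; the given cells sum to 176, so (3,3) = 39.
Column 4: 65 + 21 + 43 + 49 + ? = 215, so (3,4) = 37.
From column 5, 215 − (53 + 59 + 31 + 47) gives (3,5) = 25.
Main diagonal needs 215; the known cells sum to 170, so (2,2) = 45.
From anti-diagonal, 215 − (53 + 21 + 39 + 35) gives (4,2) = 67.
Row 2 needs 215; the known cells sum to 158, so (2,1) = 57.
Using row 4: 67 + 55 + 43 + 31 + ? → (4,1) = 215 − 196 = 19.
Column 1 must total 215; the given cells sum to 152, so (3,1) = 63.
From column 2, 215 − (29 + 45 + 67 + 23) gives (3,2) = 51.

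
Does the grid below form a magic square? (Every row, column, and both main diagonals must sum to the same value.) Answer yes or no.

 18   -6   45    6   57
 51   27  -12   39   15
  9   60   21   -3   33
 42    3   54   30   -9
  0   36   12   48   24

Yes

Row 1: 18 + (-6) + 45 + 6 + 57 = 120.
Row 2: 51 + 27 + (-12) + 39 + 15 = 120.
Row 3: 9 + 60 + 21 + (-3) + 33 = 120.
Row 4: 42 + 3 + 54 + 30 + (-9) = 120.
Row 5: 0 + 36 + 12 + 48 + 24 = 120.
Column 1: 18 + 51 + 9 + 42 + 0 = 120.
Column 2: -6 + 27 + 60 + 3 + 36 = 120.
Column 3: 45 + (-12) + 21 + 54 + 12 = 120.
Column 4: 6 + 39 + (-3) + 30 + 48 = 120.
Column 5: 57 + 15 + 33 + (-9) + 24 = 120.
Main diagonal: 18 + 27 + 21 + 30 + 24 = 120.
Anti-diagonal: 57 + 39 + 21 + 3 + 0 = 120.
All lines sum to 120.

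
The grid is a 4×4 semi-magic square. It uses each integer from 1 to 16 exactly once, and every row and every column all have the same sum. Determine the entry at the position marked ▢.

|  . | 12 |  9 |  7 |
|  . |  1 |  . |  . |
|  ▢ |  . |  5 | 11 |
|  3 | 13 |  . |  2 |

10

The entries are 1 through 16, which sum to 136, so each line sums to 136/4 = 34.
Row 1 needs 34; the known cells sum to 28, so (1,1) = 6.
Row 4: 3 + 13 + 2 + ? = 34, so (4,3) = 16.
The remaining cell in column 2 is (3,2) = 34 − 26 = 8.
From column 3, 34 − (9 + 5 + 16) gives (2,3) = 4.
Column 4: 7 + 11 + 2 + ? = 34, so (2,4) = 14.
Row 2 must total 34; the given cells sum to 19, so (2,1) = 15.
From row 3, 34 − (8 + 5 + 11) gives (3,1) = 10.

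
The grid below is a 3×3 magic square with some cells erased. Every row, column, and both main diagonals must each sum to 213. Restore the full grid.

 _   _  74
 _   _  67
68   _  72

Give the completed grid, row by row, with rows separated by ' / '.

70 69 74 / 75 71 67 / 68 73 72

Row 3: 68 + 72 + ? = 213, so (3,2) = 73.
Using anti-diagonal: 74 + 68 + ? → (2,2) = 213 − 142 = 71.
Row 2 must total 213; the given cells sum to 138, so (2,1) = 75.
Using column 1: 75 + 68 + ? → (1,1) = 213 − 143 = 70.
Column 2 needs 213; the known cells sum to 144, so (1,2) = 69.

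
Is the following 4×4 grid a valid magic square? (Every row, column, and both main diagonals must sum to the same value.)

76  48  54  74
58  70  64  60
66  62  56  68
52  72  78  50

Yes

Row 1: 76 + 48 + 54 + 74 = 252.
Row 2: 58 + 70 + 64 + 60 = 252.
Row 3: 66 + 62 + 56 + 68 = 252.
Row 4: 52 + 72 + 78 + 50 = 252.
Column 1: 76 + 58 + 66 + 52 = 252.
Column 2: 48 + 70 + 62 + 72 = 252.
Column 3: 54 + 64 + 56 + 78 = 252.
Column 4: 74 + 60 + 68 + 50 = 252.
Main diagonal: 76 + 70 + 56 + 50 = 252.
Anti-diagonal: 74 + 64 + 62 + 52 = 252.
All lines sum to 252.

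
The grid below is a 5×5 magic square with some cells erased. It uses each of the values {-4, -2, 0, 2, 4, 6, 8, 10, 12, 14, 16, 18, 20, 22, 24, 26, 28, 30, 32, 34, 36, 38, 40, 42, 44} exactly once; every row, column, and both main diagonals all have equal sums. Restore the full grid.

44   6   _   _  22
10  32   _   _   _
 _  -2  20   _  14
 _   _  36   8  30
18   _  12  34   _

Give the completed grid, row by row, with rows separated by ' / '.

44 6 28 0 22 / 10 32 4 16 38 / 26 -2 20 42 14 / 2 24 36 8 30 / 18 40 12 34 -4

The 25 entries sum to 500, so each line sums to 500/5 = 100.
The remaining cell in main diagonal is (5,5) = 100 − 104 = -4.
Row 5 must total 100; the given cells sum to 60, so (5,2) = 40.
Column 2 needs 100; the known cells sum to 76, so (4,2) = 24.
The remaining cell in column 5 is (2,5) = 100 − 62 = 38.
The remaining cell in anti-diagonal is (2,4) = 100 − 84 = 16.
Row 2 needs 100; the known cells sum to 96, so (2,3) = 4.
Row 4 needs 100; the known cells sum to 98, so (4,1) = 2.
From column 1, 100 − (44 + 10 + 2 + 18) gives (3,1) = 26.
The remaining cell in column 3 is (1,3) = 100 − 72 = 28.
From row 1, 100 − (44 + 6 + 28 + 22) gives (1,4) = 0.
The remaining cell in row 3 is (3,4) = 100 − 58 = 42.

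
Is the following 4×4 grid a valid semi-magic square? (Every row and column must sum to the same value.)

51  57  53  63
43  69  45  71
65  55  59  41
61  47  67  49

Row 1: 51 + 57 + 53 + 63 = 224.
Row 2: 43 + 69 + 45 + 71 = 228.
Row 3: 65 + 55 + 59 + 41 = 220.
Row 4: 61 + 47 + 67 + 49 = 224.
Column 1: 51 + 43 + 65 + 61 = 220.
Column 2: 57 + 69 + 55 + 47 = 228.
Column 3: 53 + 45 + 59 + 67 = 224.
Column 4: 63 + 71 + 41 + 49 = 224.

No — row 3 sums to 220 but column 2 sums to 228.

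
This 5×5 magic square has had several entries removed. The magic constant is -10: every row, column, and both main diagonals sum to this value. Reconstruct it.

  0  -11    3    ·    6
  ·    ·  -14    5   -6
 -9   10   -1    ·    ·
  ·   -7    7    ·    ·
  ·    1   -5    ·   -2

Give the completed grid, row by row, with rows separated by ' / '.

From row 1, -10 − (0 + (-11) + 3 + 6) gives (1,4) = -8.
Using column 2: -11 + 10 + (-7) + 1 + ? → (2,2) = -10 − (-7) = -3.
Main diagonal must total -10; the given cells sum to -6, so (4,4) = -4.
Anti-diagonal: 6 + 5 + (-1) + (-7) + ? = -10, so (5,1) = -13.
Row 2 must total -10; the given cells sum to -18, so (2,1) = 8.
The remaining cell in row 5 is (5,4) = -10 − (-19) = 9.
From column 1, -10 − (0 + 8 + (-9) + (-13)) gives (4,1) = 4.
Column 4 needs -10; the known cells sum to 2, so (3,4) = -12.
The remaining cell in row 3 is (3,5) = -10 − (-12) = 2.
Row 4 must total -10; the given cells sum to 0, so (4,5) = -10.

0 -11 3 -8 6 / 8 -3 -14 5 -6 / -9 10 -1 -12 2 / 4 -7 7 -4 -10 / -13 1 -5 9 -2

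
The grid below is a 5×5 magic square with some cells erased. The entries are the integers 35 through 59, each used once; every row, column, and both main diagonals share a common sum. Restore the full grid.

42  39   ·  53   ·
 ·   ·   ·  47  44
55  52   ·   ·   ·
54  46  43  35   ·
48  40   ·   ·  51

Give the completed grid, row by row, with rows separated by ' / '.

42 39 56 53 45 / 36 58 50 47 44 / 55 52 49 41 38 / 54 46 43 35 57 / 48 40 37 59 51

The entries are 35 through 59, which sum to 1175, so each line sums to 1175/5 = 235.
From row 4, 235 − (54 + 46 + 43 + 35) gives (4,5) = 57.
Column 1 needs 235; the known cells sum to 199, so (2,1) = 36.
Column 2 needs 235; the known cells sum to 177, so (2,2) = 58.
The remaining cell in main diagonal is (3,3) = 235 − 186 = 49.
From anti-diagonal, 235 − (47 + 49 + 46 + 48) gives (1,5) = 45.
Using row 1: 42 + 39 + 53 + 45 + ? → (1,3) = 235 − 179 = 56.
Row 2 needs 235; the known cells sum to 185, so (2,3) = 50.
Column 3 must total 235; the given cells sum to 198, so (5,3) = 37.
Column 5 must total 235; the given cells sum to 197, so (3,5) = 38.
Row 3 needs 235; the known cells sum to 194, so (3,4) = 41.
Row 5 needs 235; the known cells sum to 176, so (5,4) = 59.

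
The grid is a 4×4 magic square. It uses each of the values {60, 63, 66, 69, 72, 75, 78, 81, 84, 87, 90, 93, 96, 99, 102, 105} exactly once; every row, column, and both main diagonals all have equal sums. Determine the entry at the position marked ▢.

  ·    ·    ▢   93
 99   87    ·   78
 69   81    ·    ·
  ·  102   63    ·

105

The 16 entries sum to 1320, so each line sums to 1320/4 = 330.
From row 2, 330 − (99 + 87 + 78) gives (2,3) = 66.
Using column 2: 87 + 81 + 102 + ? → (1,2) = 330 − 270 = 60.
Using anti-diagonal: 93 + 66 + 81 + ? → (4,1) = 330 − 240 = 90.
Row 4: 90 + 102 + 63 + ? = 330, so (4,4) = 75.
The remaining cell in column 1 is (1,1) = 330 − 258 = 72.
Column 4 needs 330; the known cells sum to 246, so (3,4) = 84.
Using main diagonal: 72 + 87 + 75 + ? → (3,3) = 330 − 234 = 96.
Using row 1: 72 + 60 + 93 + ? → (1,3) = 330 − 225 = 105.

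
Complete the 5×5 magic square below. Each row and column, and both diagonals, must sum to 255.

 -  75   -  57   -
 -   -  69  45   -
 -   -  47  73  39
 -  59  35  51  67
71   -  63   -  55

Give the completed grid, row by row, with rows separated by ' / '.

49 75 41 57 33 / 27 53 69 45 61 / 65 31 47 73 39 / 43 59 35 51 67 / 71 37 63 29 55

From row 4, 255 − (59 + 35 + 51 + 67) gives (4,1) = 43.
From column 3, 255 − (69 + 47 + 35 + 63) gives (1,3) = 41.
Using column 4: 57 + 45 + 73 + 51 + ? → (5,4) = 255 − 226 = 29.
The remaining cell in anti-diagonal is (1,5) = 255 − 222 = 33.
Row 1 must total 255; the given cells sum to 206, so (1,1) = 49.
The remaining cell in row 5 is (5,2) = 255 − 218 = 37.
From column 5, 255 − (33 + 39 + 67 + 55) gives (2,5) = 61.
The remaining cell in main diagonal is (2,2) = 255 − 202 = 53.
The remaining cell in row 2 is (2,1) = 255 − 228 = 27.
Column 1 needs 255; the known cells sum to 190, so (3,1) = 65.
Column 2 needs 255; the known cells sum to 224, so (3,2) = 31.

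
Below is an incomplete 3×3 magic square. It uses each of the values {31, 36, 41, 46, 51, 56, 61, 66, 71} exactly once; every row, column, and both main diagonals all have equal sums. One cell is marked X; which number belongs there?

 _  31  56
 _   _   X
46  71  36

The 9 entries sum to 459, so each line sums to 459/3 = 153.
Using row 1: 31 + 56 + ? → (1,1) = 153 − 87 = 66.
Column 1 needs 153; the known cells sum to 112, so (2,1) = 41.
Column 2 needs 153; the known cells sum to 102, so (2,2) = 51.
Using column 3: 56 + 36 + ? → (2,3) = 153 − 92 = 61.

61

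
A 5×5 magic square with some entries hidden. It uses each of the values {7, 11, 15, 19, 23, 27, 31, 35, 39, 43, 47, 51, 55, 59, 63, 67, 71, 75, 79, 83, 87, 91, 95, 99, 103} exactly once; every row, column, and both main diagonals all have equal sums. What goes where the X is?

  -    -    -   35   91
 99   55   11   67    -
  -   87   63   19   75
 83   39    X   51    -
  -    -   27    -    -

95

The 25 entries sum to 1375, so each line sums to 1375/5 = 275.
Row 2 needs 275; the known cells sum to 232, so (2,5) = 43.
Row 3: 87 + 63 + 19 + 75 + ? = 275, so (3,1) = 31.
Column 4: 35 + 67 + 19 + 51 + ? = 275, so (5,4) = 103.
Anti-diagonal: 91 + 67 + 63 + 39 + ? = 275, so (5,1) = 15.
Column 1: 99 + 31 + 83 + 15 + ? = 275, so (1,1) = 47.
The remaining cell in main diagonal is (5,5) = 275 − 216 = 59.
Row 5 needs 275; the known cells sum to 204, so (5,2) = 71.
Column 2 needs 275; the known cells sum to 252, so (1,2) = 23.
Column 5: 91 + 43 + 75 + 59 + ? = 275, so (4,5) = 7.
From row 1, 275 − (47 + 23 + 35 + 91) gives (1,3) = 79.
The remaining cell in row 4 is (4,3) = 275 − 180 = 95.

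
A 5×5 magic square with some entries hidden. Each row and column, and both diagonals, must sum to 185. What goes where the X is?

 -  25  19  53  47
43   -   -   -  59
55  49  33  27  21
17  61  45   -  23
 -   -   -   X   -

Row 1 must total 185; the given cells sum to 144, so (1,1) = 41.
From row 4, 185 − (17 + 61 + 45 + 23) gives (4,4) = 39.
The remaining cell in column 1 is (5,1) = 185 − 156 = 29.
The remaining cell in column 5 is (5,5) = 185 − 150 = 35.
Main diagonal: 41 + 33 + 39 + 35 + ? = 185, so (2,2) = 37.
The remaining cell in anti-diagonal is (2,4) = 185 − 170 = 15.
From row 2, 185 − (43 + 37 + 15 + 59) gives (2,3) = 31.
Column 2 must total 185; the given cells sum to 172, so (5,2) = 13.
Column 3 must total 185; the given cells sum to 128, so (5,3) = 57.
Column 4: 53 + 15 + 27 + 39 + ? = 185, so (5,4) = 51.

51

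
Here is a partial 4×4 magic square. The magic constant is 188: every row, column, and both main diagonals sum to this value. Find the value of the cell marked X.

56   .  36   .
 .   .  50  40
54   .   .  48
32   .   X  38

60

Column 1: 56 + 54 + 32 + ? = 188, so (2,1) = 46.
From column 4, 188 − (40 + 48 + 38) gives (1,4) = 62.
Anti-diagonal needs 188; the known cells sum to 144, so (3,2) = 44.
The remaining cell in row 1 is (1,2) = 188 − 154 = 34.
Row 2 needs 188; the known cells sum to 136, so (2,2) = 52.
Row 3 needs 188; the known cells sum to 146, so (3,3) = 42.
Column 2 needs 188; the known cells sum to 130, so (4,2) = 58.
From column 3, 188 − (36 + 50 + 42) gives (4,3) = 60.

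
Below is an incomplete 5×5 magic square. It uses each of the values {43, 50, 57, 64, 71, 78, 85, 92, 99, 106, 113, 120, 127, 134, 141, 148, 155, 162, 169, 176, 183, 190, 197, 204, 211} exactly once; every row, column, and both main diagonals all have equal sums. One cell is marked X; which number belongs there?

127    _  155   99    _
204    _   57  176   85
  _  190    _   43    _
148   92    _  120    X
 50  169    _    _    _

The 25 entries sum to 3175, so each line sums to 3175/5 = 635.
From row 2, 635 − (204 + 57 + 176 + 85) gives (2,2) = 113.
Using column 1: 127 + 204 + 148 + 50 + ? → (3,1) = 635 − 529 = 106.
From column 2, 635 − (113 + 190 + 92 + 169) gives (1,2) = 71.
Column 4 needs 635; the known cells sum to 438, so (5,4) = 197.
The remaining cell in row 1 is (1,5) = 635 − 452 = 183.
The remaining cell in anti-diagonal is (3,3) = 635 − 501 = 134.
Row 3 must total 635; the given cells sum to 473, so (3,5) = 162.
Main diagonal: 127 + 113 + 134 + 120 + ? = 635, so (5,5) = 141.
Using row 5: 50 + 169 + 197 + 141 + ? → (5,3) = 635 − 557 = 78.
Column 3 must total 635; the given cells sum to 424, so (4,3) = 211.
Using column 5: 183 + 85 + 162 + 141 + ? → (4,5) = 635 − 571 = 64.

64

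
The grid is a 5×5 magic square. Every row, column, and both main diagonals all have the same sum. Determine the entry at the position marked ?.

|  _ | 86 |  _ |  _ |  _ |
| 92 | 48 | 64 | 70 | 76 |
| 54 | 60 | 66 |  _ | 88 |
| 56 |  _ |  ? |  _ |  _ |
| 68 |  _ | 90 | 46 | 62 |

Row 2 is complete and sums to 350; that is the magic constant.
The remaining cell in row 3 is (3,4) = 350 − 268 = 82.
Row 5: 68 + 90 + 46 + 62 + ? = 350, so (5,2) = 84.
The remaining cell in column 1 is (1,1) = 350 − 270 = 80.
Column 2: 86 + 48 + 60 + 84 + ? = 350, so (4,2) = 72.
Main diagonal must total 350; the given cells sum to 256, so (4,4) = 94.
Anti-diagonal must total 350; the given cells sum to 276, so (1,5) = 74.
Using column 4: 70 + 82 + 94 + 46 + ? → (1,4) = 350 − 292 = 58.
The remaining cell in column 5 is (4,5) = 350 − 300 = 50.
Row 1: 80 + 86 + 58 + 74 + ? = 350, so (1,3) = 52.
Row 4 needs 350; the known cells sum to 272, so (4,3) = 78.

78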